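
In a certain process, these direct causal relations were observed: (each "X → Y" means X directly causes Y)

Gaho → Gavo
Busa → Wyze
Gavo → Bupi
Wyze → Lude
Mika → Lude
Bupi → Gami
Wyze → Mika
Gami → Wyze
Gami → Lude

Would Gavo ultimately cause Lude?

Yes

There is a causal chain: Gavo → Bupi → Gami → Lude.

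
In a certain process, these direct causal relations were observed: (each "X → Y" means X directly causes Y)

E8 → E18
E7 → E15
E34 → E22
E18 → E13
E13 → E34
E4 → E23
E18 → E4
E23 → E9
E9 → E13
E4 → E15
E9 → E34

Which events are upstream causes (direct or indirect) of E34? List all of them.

E13, E18, E23, E4, E8, E9

Immediate causes of E34: E9, E13.
Further upstream: E8, E18, E4, E23.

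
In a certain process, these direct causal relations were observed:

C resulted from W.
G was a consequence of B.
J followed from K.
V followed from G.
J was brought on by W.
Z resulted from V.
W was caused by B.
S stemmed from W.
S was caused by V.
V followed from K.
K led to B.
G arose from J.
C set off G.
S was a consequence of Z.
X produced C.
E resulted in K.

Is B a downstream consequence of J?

J leads to G, V, Z, S; B is not among them.

No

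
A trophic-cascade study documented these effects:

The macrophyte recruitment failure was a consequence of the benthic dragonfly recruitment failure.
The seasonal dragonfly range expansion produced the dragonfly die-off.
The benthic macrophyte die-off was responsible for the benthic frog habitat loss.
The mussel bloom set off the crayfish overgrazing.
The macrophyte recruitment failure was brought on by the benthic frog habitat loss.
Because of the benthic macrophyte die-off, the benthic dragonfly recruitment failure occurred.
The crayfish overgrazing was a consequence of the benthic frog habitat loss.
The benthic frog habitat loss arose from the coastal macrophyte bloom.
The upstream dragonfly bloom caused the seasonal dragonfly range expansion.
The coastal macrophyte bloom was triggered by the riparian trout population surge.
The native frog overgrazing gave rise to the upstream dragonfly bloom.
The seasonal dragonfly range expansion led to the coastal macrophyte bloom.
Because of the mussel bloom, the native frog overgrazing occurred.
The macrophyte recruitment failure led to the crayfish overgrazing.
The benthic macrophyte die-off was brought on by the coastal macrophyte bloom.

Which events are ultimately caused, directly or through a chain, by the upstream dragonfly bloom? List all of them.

the benthic dragonfly recruitment failure, the benthic frog habitat loss, the benthic macrophyte die-off, the coastal macrophyte bloom, the crayfish overgrazing, the dragonfly die-off, the macrophyte recruitment failure, the seasonal dragonfly range expansion

Direct effects: the seasonal dragonfly range expansion.
2 steps out: the coastal macrophyte bloom, the dragonfly die-off.
3 steps out: the benthic macrophyte die-off, the benthic frog habitat loss.
4 steps out: the benthic dragonfly recruitment failure, the macrophyte recruitment failure, the crayfish overgrazing.
Not reachable from it: the mussel bloom, the native frog overgrazing, the riparian trout population surge.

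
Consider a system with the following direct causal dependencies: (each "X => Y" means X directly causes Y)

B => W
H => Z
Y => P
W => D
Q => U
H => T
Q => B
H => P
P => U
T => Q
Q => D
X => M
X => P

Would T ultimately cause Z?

T leads to Q, U, B, W, D; Z is not among them.

No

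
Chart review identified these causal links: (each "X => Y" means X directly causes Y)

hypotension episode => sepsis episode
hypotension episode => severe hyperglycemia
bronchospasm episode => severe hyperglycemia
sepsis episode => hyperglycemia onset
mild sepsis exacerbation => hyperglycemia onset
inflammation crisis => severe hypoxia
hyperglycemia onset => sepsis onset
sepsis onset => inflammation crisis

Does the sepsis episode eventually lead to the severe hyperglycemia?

No

The sepsis episode leads to the hyperglycemia onset, the sepsis onset, the inflammation crisis, the severe hypoxia; the severe hyperglycemia is not among them.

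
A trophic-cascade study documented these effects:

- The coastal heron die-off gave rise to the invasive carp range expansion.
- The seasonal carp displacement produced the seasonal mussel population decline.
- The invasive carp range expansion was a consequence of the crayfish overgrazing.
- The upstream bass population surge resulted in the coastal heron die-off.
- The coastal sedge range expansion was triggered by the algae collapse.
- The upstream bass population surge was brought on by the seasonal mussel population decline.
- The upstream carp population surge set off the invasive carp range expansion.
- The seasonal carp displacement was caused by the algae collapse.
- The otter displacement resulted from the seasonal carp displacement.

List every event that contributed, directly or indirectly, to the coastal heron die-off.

Immediate cause of the coastal heron die-off: the upstream bass population surge.
Further upstream: the algae collapse, the seasonal carp displacement, the seasonal mussel population decline.

the algae collapse, the seasonal carp displacement, the seasonal mussel population decline, the upstream bass population surge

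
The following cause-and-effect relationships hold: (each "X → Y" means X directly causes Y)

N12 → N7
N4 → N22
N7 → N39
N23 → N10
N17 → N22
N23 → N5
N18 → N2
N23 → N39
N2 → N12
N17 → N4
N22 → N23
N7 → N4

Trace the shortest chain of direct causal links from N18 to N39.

N18 → N2
N2 → N12
N12 → N7
N7 → N39
Length: 4 steps.

N18 → N2 → N12 → N7 → N39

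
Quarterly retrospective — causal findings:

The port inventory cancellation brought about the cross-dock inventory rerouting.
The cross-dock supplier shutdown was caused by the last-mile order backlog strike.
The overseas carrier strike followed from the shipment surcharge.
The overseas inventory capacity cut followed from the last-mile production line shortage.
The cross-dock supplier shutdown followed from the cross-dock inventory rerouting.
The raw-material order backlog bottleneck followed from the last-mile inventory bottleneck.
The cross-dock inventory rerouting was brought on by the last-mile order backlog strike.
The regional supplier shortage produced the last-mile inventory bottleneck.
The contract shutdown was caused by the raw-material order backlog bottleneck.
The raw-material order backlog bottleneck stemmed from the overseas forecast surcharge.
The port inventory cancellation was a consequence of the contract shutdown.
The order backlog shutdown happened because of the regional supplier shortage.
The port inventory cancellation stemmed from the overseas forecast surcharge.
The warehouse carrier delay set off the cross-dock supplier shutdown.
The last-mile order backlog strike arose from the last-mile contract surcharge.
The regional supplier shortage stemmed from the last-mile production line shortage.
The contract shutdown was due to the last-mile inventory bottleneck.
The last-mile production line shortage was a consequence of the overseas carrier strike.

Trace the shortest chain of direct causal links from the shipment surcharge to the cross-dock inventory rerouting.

the shipment surcharge → the overseas carrier strike → the last-mile production line shortage → the regional supplier shortage → the last-mile inventory bottleneck → the contract shutdown → the port inventory cancellation → the cross-dock inventory rerouting

the shipment surcharge → the overseas carrier strike
the overseas carrier strike → the last-mile production line shortage
the last-mile production line shortage → the regional supplier shortage
the regional supplier shortage → the last-mile inventory bottleneck
the last-mile inventory bottleneck → the contract shutdown
the contract shutdown → the port inventory cancellation
the port inventory cancellation → the cross-dock inventory rerouting
Length: 7 steps.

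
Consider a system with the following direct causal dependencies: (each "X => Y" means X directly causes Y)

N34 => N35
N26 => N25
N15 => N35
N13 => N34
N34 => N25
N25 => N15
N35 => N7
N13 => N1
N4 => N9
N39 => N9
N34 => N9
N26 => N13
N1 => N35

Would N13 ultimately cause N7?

Yes

There is a causal chain: N13 → N34 → N35 → N7.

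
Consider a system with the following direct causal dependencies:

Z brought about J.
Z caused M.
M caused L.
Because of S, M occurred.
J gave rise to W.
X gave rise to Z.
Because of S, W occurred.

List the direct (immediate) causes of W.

Upstream contributors include X, Z, but only J, S feed directly into W.

J, S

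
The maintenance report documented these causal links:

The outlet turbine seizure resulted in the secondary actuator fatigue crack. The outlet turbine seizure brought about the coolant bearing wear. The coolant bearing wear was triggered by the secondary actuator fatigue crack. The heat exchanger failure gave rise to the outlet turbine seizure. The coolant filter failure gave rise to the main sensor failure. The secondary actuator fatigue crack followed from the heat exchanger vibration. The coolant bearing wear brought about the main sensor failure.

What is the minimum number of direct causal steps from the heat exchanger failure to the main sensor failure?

Shortest chain: the heat exchanger failure → the outlet turbine seizure → the coolant bearing wear → the main sensor failure.

3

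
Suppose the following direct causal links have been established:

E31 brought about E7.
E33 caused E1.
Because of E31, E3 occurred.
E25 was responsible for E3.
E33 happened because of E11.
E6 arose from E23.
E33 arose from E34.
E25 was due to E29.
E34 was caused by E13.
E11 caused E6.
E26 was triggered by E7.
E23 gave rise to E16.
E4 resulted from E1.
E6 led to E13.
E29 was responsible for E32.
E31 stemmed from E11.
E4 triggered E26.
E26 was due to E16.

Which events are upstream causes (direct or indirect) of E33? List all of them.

Immediate causes of E33: E11, E34.
Further upstream: E23, E6, E13.

E11, E13, E23, E34, E6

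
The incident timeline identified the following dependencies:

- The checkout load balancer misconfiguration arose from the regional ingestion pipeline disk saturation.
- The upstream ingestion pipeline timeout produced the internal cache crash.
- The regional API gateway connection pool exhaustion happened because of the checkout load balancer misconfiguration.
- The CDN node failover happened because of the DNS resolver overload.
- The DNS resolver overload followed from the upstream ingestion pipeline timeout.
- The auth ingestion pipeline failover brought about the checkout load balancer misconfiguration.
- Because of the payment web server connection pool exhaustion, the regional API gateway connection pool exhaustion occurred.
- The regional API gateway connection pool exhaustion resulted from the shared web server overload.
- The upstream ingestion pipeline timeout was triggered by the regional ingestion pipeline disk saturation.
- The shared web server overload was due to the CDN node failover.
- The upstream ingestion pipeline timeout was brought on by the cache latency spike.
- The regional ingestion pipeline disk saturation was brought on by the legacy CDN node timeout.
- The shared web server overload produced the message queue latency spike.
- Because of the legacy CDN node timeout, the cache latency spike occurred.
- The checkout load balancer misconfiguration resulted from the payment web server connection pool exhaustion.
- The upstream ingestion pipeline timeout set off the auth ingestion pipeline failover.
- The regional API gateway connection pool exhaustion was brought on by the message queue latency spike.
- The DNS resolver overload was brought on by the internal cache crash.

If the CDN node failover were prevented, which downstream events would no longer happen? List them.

Downstream of the CDN node failover: the shared web server overload, the message queue latency spike, the regional API gateway connection pool exhaustion.
Of those, still caused via another path: the regional API gateway connection pool exhaustion.
The remainder have no surviving cause.

the message queue latency spike, the shared web server overload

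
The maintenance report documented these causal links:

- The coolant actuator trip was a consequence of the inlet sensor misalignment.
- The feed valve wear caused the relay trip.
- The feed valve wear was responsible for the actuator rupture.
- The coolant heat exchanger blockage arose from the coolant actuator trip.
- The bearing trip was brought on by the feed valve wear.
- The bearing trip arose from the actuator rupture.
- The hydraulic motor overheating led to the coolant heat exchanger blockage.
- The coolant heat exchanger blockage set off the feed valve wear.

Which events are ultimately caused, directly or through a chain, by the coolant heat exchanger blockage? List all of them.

the actuator rupture, the bearing trip, the feed valve wear, the relay trip

Direct effects: the feed valve wear.
2 steps out: the relay trip, the actuator rupture, the bearing trip.
Not reachable from it: the inlet sensor misalignment, the coolant actuator trip, the hydraulic motor overheating.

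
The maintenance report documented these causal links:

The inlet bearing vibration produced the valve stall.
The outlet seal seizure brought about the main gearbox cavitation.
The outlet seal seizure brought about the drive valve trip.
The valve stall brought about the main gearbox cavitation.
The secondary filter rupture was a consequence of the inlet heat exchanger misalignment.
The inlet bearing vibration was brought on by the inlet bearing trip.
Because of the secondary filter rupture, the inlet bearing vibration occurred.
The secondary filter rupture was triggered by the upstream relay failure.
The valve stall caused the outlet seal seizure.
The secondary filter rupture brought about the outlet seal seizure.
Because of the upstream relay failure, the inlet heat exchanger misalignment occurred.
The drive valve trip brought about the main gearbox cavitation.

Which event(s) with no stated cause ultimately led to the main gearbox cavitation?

Tracing upstream from the main gearbox cavitation: the main gearbox cavitation ← the outlet seal seizure ← the secondary filter rupture ← the upstream relay failure.
A separate upstream branch: the main gearbox cavitation ← the valve stall ← the inlet bearing vibration ← the inlet bearing trip.
Each of those chain origins has no stated cause.

the inlet bearing trip, the upstream relay failure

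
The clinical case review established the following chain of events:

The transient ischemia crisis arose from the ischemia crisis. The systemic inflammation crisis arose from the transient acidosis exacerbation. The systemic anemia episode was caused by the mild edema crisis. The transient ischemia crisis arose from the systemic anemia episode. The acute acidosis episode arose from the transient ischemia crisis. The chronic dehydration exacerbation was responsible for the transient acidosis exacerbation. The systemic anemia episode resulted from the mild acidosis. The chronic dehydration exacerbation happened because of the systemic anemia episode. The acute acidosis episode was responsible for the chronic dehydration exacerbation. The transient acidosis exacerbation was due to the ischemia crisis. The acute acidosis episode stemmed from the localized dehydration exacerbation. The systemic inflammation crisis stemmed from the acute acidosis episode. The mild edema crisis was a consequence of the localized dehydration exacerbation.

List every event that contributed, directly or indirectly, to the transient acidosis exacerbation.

Immediate causes of the transient acidosis exacerbation: the ischemia crisis, the chronic dehydration exacerbation.
Further upstream: the localized dehydration exacerbation, the mild edema crisis, the mild acidosis, the systemic anemia episode, the transient ischemia crisis, the acute acidosis episode.

the acute acidosis episode, the chronic dehydration exacerbation, the ischemia crisis, the localized dehydration exacerbation, the mild acidosis, the mild edema crisis, the systemic anemia episode, the transient ischemia crisis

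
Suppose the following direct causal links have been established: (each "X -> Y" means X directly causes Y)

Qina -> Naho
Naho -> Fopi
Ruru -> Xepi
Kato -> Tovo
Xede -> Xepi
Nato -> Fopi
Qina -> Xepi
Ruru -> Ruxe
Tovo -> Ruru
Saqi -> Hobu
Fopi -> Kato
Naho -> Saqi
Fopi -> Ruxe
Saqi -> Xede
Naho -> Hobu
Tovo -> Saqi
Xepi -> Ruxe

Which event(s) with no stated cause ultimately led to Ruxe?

Nato, Qina

Tracing upstream from Ruxe: Ruxe ← Xepi ← Qina.
A separate upstream branch: Ruxe ← Fopi ← Nato.
Each of those chain origins has no stated cause.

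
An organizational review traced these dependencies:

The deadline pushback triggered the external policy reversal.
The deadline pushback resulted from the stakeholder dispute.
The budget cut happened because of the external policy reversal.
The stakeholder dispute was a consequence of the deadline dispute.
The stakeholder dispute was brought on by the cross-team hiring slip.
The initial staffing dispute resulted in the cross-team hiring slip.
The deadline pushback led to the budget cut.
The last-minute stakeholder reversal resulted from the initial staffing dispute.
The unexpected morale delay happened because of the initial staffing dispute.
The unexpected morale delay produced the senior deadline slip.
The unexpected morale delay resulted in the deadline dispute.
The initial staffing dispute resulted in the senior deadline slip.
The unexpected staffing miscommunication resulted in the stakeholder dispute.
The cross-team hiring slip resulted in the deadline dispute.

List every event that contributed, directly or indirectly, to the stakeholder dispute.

the cross-team hiring slip, the deadline dispute, the initial staffing dispute, the unexpected morale delay, the unexpected staffing miscommunication

Immediate causes of the stakeholder dispute: the cross-team hiring slip, the deadline dispute, the unexpected staffing miscommunication.
Further upstream: the initial staffing dispute, the unexpected morale delay.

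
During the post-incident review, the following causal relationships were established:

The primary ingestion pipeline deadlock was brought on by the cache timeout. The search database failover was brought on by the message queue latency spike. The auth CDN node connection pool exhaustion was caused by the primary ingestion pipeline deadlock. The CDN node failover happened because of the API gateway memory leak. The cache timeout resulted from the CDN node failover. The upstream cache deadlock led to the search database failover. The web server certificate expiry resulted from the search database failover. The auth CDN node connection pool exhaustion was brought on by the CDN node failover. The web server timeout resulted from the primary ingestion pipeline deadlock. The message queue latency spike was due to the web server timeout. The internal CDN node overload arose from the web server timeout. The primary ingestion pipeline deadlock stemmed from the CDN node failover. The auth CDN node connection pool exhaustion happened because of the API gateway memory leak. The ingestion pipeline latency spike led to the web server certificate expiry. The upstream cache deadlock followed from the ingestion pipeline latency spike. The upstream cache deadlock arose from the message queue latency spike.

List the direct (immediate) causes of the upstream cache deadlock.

the ingestion pipeline latency spike, the message queue latency spike

Upstream contributors include the API gateway memory leak, the CDN node failover, the cache timeout, the primary ingestion pipeline deadlock, the web server timeout, but only the ingestion pipeline latency spike, the message queue latency spike feed directly into the upstream cache deadlock.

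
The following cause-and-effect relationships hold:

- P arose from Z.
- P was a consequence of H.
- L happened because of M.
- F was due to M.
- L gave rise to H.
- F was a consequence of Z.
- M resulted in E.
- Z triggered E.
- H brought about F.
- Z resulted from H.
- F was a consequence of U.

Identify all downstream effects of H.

E, F, P, Z

Direct effects: Z, P, F.
2 steps out: E.
Not reachable from it: M, L, U.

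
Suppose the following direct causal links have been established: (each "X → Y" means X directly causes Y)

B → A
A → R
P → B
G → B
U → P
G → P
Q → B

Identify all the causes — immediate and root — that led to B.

Immediate causes of B: G, P, Q.
Further upstream: U.

G, P, Q, U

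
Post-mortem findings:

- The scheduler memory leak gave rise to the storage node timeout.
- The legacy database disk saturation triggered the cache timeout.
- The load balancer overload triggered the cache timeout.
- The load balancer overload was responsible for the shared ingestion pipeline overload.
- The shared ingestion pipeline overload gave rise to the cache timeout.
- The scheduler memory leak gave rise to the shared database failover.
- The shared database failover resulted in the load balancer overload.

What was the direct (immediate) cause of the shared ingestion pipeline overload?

Upstream contributors include the scheduler memory leak, the shared database failover, but only the load balancer overload feeds directly into the shared ingestion pipeline overload.

the load balancer overload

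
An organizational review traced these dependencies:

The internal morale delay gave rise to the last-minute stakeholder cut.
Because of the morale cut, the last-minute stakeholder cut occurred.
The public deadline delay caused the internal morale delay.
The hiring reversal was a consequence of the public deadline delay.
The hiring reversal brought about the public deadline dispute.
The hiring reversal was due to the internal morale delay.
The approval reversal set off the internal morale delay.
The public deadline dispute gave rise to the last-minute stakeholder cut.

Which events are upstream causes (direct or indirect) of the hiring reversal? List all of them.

Immediate causes of the hiring reversal: the public deadline delay, the internal morale delay.
Further upstream: the approval reversal.

the approval reversal, the internal morale delay, the public deadline delay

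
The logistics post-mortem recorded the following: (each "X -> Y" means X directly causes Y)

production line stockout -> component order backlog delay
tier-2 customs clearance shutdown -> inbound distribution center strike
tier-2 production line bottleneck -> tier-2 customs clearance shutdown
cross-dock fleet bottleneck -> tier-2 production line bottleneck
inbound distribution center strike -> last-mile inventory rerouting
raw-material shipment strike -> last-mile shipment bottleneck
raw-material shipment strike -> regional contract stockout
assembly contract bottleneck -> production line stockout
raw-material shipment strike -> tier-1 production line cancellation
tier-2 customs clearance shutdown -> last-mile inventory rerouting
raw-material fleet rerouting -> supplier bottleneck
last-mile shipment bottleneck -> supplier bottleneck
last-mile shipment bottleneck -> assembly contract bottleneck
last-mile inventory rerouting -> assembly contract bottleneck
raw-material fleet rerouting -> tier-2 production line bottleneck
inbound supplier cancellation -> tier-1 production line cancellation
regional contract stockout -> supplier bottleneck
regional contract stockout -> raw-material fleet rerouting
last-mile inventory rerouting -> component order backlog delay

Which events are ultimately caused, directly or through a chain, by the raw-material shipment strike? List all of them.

the assembly contract bottleneck, the component order backlog delay, the inbound distribution center strike, the last-mile inventory rerouting, the last-mile shipment bottleneck, the production line stockout, the raw-material fleet rerouting, the regional contract stockout, the supplier bottleneck, the tier-1 production line cancellation, the tier-2 customs clearance shutdown, the tier-2 production line bottleneck

Direct effects: the regional contract stockout, the last-mile shipment bottleneck, the tier-1 production line cancellation.
2 steps out: the raw-material fleet rerouting, the supplier bottleneck, the assembly contract bottleneck.
3 steps out: the tier-2 production line bottleneck, the production line stockout.
4 steps out: the tier-2 customs clearance shutdown, the component order backlog delay.
5 steps out: the inbound distribution center strike, the last-mile inventory rerouting.
Not reachable from it: the cross-dock fleet bottleneck, the inbound supplier cancellation.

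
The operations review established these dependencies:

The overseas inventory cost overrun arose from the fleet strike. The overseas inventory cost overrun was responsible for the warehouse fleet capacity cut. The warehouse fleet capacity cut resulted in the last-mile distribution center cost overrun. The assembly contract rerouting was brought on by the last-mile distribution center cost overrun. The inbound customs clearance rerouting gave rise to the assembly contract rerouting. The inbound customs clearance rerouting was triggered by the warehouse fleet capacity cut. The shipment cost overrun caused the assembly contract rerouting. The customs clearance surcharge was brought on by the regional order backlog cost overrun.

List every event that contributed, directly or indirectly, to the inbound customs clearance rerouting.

the fleet strike, the overseas inventory cost overrun, the warehouse fleet capacity cut

Immediate cause of the inbound customs clearance rerouting: the warehouse fleet capacity cut.
Further upstream: the fleet strike, the overseas inventory cost overrun.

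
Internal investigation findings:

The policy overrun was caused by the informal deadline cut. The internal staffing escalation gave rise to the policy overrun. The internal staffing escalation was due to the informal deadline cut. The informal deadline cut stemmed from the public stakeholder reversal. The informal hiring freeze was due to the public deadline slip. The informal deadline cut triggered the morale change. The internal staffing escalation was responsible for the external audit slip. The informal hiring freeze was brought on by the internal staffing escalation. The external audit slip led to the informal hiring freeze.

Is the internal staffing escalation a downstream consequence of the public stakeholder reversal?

Yes

There is a causal chain: the public stakeholder reversal → the informal deadline cut → the internal staffing escalation.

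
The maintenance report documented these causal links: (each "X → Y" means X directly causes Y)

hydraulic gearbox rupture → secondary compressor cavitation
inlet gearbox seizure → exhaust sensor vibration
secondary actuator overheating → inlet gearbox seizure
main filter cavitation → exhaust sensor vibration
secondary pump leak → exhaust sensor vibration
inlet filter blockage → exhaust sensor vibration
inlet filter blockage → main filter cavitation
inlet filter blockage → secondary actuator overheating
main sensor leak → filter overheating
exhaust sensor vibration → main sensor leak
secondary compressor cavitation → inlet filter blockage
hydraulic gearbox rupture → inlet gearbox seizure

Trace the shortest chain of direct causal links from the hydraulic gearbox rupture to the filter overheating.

the hydraulic gearbox rupture → the inlet gearbox seizure → the exhaust sensor vibration → the main sensor leak → the filter overheating

the hydraulic gearbox rupture → the inlet gearbox seizure
the inlet gearbox seizure → the exhaust sensor vibration
the exhaust sensor vibration → the main sensor leak
the main sensor leak → the filter overheating
Length: 4 steps.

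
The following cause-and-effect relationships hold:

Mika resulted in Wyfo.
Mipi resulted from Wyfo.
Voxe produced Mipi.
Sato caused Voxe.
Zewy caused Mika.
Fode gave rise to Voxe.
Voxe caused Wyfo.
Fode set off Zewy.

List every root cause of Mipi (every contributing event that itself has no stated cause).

Fode, Sato

Tracing upstream from Mipi: Mipi ← Voxe ← Fode.
A separate upstream branch: Mipi ← Voxe ← Sato.
Each of those chain origins has no stated cause.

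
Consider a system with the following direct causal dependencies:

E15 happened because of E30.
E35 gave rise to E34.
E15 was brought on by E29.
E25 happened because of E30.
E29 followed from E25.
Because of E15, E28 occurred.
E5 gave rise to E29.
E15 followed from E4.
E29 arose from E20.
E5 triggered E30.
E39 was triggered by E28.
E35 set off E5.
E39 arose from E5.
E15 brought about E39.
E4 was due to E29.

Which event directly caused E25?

E30

Upstream contributors include E35, E5, but only E30 feeds directly into E25.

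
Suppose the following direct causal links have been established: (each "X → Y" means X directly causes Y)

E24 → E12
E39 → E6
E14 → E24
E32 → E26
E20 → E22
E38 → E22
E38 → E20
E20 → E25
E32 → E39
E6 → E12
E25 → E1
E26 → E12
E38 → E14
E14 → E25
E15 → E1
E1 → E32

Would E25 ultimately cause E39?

Yes

There is a causal chain: E25 → E1 → E32 → E39.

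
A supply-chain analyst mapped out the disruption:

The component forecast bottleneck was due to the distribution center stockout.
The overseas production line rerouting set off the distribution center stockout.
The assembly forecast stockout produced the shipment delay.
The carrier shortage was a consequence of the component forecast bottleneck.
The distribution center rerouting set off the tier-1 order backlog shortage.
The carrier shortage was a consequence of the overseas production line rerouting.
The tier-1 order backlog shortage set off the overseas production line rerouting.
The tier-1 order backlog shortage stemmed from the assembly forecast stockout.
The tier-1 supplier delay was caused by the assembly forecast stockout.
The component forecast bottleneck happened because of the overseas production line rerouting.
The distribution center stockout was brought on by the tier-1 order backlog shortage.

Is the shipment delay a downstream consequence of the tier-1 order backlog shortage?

The tier-1 order backlog shortage leads to the overseas production line rerouting, the distribution center stockout, the component forecast bottleneck, the carrier shortage; the shipment delay is not among them.

No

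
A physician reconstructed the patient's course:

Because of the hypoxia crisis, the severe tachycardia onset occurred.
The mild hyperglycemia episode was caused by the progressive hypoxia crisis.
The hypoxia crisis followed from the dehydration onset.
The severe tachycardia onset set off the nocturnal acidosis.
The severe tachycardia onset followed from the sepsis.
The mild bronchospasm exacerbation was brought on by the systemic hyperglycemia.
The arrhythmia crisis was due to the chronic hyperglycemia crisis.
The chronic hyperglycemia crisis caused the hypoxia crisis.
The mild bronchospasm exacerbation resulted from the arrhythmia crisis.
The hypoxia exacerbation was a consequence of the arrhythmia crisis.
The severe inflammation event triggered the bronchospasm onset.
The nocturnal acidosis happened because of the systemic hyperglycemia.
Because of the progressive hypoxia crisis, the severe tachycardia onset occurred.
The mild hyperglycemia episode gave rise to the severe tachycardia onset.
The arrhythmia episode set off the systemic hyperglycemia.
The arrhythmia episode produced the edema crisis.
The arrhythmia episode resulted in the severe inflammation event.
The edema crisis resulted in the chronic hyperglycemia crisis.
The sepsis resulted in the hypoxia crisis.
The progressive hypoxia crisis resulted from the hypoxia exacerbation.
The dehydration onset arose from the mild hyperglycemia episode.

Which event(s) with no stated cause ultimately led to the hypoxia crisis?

Tracing upstream from the hypoxia crisis: the hypoxia crisis ← the chronic hyperglycemia crisis ← the edema crisis ← the arrhythmia episode.
A separate upstream branch: the hypoxia crisis ← the sepsis.
Each of those chain origins has no stated cause.

the arrhythmia episode, the sepsis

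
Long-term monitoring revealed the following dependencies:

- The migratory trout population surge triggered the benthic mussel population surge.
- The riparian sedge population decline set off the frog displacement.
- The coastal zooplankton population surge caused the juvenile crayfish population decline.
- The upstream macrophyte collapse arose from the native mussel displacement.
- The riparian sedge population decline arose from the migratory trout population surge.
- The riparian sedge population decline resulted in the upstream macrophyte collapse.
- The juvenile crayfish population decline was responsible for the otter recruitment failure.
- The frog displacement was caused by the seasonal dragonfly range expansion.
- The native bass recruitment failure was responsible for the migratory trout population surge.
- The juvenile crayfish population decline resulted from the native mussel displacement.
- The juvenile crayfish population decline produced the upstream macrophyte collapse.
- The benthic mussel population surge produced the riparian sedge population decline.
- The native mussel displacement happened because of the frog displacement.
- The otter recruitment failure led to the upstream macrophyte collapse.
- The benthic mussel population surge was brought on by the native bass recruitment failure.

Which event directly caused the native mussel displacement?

Upstream contributors include the native bass recruitment failure, the migratory trout population surge, the seasonal dragonfly range expansion, the benthic mussel population surge, the riparian sedge population decline, but only the frog displacement feeds directly into the native mussel displacement.

the frog displacement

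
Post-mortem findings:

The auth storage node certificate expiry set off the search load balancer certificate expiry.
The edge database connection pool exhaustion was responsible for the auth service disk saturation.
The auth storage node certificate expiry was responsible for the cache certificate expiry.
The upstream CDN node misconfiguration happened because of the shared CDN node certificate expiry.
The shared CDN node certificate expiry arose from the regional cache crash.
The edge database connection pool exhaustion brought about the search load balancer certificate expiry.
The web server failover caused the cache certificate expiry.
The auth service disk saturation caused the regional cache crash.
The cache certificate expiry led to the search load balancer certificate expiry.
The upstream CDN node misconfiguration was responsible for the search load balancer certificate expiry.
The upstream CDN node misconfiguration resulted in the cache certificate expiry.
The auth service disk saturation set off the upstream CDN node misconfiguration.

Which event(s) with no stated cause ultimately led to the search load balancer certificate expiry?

the auth storage node certificate expiry, the edge database connection pool exhaustion, the web server failover

Tracing upstream from the search load balancer certificate expiry: the search load balancer certificate expiry ← the cache certificate expiry ← the web server failover.
A separate upstream branch: the search load balancer certificate expiry ← the edge database connection pool exhaustion.
A separate upstream branch: the search load balancer certificate expiry ← the auth storage node certificate expiry.
Each of those chain origins has no stated cause.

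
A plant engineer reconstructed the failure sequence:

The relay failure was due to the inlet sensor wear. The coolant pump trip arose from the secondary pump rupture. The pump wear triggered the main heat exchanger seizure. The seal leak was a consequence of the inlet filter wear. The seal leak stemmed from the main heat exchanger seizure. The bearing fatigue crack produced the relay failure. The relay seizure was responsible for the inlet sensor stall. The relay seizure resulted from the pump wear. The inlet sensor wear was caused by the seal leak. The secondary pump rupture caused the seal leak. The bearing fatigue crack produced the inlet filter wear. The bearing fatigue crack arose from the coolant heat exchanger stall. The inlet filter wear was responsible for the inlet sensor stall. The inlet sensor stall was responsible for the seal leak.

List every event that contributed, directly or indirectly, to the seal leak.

Immediate causes of the seal leak: the inlet filter wear, the secondary pump rupture, the inlet sensor stall, the main heat exchanger seizure.
Further upstream: the coolant heat exchanger stall, the bearing fatigue crack, the pump wear, the relay seizure.

the bearing fatigue crack, the coolant heat exchanger stall, the inlet filter wear, the inlet sensor stall, the main heat exchanger seizure, the pump wear, the relay seizure, the secondary pump rupture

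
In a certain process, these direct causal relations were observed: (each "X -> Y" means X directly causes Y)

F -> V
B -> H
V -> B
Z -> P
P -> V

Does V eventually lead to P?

V leads to B, H; P is not among them.

No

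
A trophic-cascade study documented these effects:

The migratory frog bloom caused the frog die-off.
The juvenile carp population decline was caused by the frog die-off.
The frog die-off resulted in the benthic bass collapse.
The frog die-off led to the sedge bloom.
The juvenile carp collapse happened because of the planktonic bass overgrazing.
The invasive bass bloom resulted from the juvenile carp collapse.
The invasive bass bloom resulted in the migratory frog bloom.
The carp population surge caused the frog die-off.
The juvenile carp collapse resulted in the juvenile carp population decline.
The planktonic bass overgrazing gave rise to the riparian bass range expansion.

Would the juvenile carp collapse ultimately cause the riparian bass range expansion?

The juvenile carp collapse leads to the invasive bass bloom, the migratory frog bloom, the frog die-off, the juvenile carp population decline, the benthic bass collapse, the sedge bloom; the riparian bass range expansion is not among them.

No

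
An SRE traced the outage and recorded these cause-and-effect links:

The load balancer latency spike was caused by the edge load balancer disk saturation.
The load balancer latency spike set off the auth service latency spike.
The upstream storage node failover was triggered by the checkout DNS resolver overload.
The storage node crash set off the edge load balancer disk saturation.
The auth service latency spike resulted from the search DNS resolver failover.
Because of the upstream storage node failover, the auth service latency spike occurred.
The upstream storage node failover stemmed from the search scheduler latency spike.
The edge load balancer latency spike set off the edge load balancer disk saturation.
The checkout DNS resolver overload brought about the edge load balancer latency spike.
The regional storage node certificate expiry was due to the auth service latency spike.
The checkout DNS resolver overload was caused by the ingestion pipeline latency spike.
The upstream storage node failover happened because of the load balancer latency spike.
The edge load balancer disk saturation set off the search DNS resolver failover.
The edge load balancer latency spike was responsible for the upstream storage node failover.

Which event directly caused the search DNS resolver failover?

the edge load balancer disk saturation

Upstream contributors include the ingestion pipeline latency spike, the checkout DNS resolver overload, the storage node crash, the edge load balancer latency spike, but only the edge load balancer disk saturation feeds directly into the search DNS resolver failover.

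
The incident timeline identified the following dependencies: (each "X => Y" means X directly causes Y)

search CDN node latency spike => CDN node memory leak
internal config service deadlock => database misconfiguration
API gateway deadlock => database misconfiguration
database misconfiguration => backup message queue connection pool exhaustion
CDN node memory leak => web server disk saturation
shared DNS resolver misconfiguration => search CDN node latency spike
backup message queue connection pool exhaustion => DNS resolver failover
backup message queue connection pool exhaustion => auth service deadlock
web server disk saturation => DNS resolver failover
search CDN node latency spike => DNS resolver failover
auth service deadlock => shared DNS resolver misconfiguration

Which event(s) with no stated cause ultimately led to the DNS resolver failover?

the API gateway deadlock, the internal config service deadlock

Tracing upstream from the DNS resolver failover: the DNS resolver failover ← the backup message queue connection pool exhaustion ← the database misconfiguration ← the API gateway deadlock.
A separate upstream branch: the DNS resolver failover ← the backup message queue connection pool exhaustion ← the database misconfiguration ← the internal config service deadlock.
Each of those chain origins has no stated cause.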